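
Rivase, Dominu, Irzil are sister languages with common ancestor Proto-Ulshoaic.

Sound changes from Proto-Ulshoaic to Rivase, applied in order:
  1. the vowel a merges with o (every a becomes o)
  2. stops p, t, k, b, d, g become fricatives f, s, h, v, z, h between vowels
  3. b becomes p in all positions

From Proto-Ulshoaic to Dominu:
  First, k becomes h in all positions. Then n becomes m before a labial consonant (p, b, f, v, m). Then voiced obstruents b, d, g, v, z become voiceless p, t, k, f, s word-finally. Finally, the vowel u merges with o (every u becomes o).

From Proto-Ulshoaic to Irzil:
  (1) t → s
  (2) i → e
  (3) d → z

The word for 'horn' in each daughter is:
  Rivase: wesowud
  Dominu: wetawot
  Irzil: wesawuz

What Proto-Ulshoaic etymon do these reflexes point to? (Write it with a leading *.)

Position 3: Rivase has s, Dominu has t, Irzil has s. Taking the neighbouring segments as reconstructed: Rivase s could go back to *t or *s; Dominu t can only go back to *t; Irzil s could go back to *t or *s — the one source consistent with every daughter is *t.
Position 7: Rivase has d, Dominu has t, Irzil has z. Rivase preserves d here (none of its changes turn any other segment into d), so the proto-segment is *d.
Position 6: Rivase has u, Dominu has o, Irzil has u. Rivase preserves u here (none of its changes turn any other segment into u), so the proto-segment is *u.
Continuing position by position gives *wetawud; check it forward:
Rivase: start from *wetawud.
  rule 1 (vowel merger): wetawud → wetowud
  rule 2 (intervocalic lenition): wetowud → wesowud
  rule 3: no change — wesowud
  ⇒ Rivase wesowud
Dominu: start from *wetawud.
  rule 1: no change — wetawud
  rule 2: no change — wetawud
  rule 3 (final devoicing): wetawud → wetawut
  rule 4 (vowel merger): wetawut → wetawot
  ⇒ Dominu wetawot
Irzil: *wetawud > wesawud > wesawuz  (by unconditioned shift, unconditioned shift)
Only *wetawud yields all of Rivase wesowud, Dominu wetawot, Irzil wesawuz.

*wetawud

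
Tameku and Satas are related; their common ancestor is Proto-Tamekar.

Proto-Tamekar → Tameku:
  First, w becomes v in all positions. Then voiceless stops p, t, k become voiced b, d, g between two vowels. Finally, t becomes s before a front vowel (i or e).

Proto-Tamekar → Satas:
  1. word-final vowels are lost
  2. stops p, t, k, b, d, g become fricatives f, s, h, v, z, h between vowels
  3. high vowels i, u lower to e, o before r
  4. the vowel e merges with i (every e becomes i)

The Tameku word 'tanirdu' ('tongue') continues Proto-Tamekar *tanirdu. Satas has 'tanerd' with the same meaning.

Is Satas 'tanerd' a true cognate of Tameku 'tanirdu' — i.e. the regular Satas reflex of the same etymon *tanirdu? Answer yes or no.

Derive the expected Satas reflex of *tanirdu:
Satas: *tanirdu > tanird > tanerd > tanird  (by apocope, pre-rhotic lowering, vowel merger)
The regular Satas reflex would be 'tanird', but the attested form is 'tanerd'. The correspondence is irregular, so they are not cognates (the Satas form has a different source).

no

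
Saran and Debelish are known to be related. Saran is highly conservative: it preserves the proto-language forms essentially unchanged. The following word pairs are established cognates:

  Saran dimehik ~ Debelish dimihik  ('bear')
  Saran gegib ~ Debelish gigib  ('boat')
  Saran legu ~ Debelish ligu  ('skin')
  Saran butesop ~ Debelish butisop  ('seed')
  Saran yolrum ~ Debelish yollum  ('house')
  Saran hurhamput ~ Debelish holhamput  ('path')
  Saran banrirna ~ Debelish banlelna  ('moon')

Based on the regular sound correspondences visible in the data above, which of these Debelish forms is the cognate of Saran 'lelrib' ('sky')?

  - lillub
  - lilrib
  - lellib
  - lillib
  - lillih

lillib

dimehik ~ dimihik, gegib ~ gigib — Saran e corresponds to Debelish i after a consonant, before a consonant other than r, m, n, p, b, f, v.
banrirna ~ banlelna — Saran r corresponds to Debelish l after a consonant, before a front vowel.
Applying these to Saran 'lelrib':
  lelrib → lilrib   (e→i after a consonant, before a consonant other than r, m, n, p, b, f, v)
  lilrib → lillib   (r→l after a consonant, before a front vowel)
So the Debelish cognate is 'lillib'.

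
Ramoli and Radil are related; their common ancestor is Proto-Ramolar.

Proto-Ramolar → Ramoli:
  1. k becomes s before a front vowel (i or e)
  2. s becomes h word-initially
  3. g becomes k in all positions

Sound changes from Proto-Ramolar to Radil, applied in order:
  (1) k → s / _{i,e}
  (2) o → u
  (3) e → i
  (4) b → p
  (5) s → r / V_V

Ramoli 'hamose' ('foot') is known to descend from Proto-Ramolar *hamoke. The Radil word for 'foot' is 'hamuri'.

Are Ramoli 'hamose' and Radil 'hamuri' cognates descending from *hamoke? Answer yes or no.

yes

Derive the expected Radil reflex of *hamoke:
Radil: start from *hamoke.
  rule 1 (palatalisation): hamoke → hamose
  rule 2 (vowel merger): hamose → hamuse
  rule 3 (vowel merger): hamuse → hamusi
  rule 4: no change — hamusi
  rule 5 (rhotacism): hamusi → hamuri
  ⇒ Radil hamuri
Radil 'hamuri' matches the regular reflex exactly, so the pair is cognate.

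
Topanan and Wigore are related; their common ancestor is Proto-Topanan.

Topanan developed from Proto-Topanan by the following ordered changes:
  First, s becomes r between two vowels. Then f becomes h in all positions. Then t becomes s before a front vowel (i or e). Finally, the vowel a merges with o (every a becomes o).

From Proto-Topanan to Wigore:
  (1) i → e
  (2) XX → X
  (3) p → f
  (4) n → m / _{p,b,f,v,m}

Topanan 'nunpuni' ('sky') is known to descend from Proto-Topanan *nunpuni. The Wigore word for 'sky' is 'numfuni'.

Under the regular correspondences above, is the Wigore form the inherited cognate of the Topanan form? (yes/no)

Derive the expected Wigore reflex of *nunpuni:
Wigore: *nunpuni
  nunpuni → nunpune   [vowel merger]
  nunpune (rule 2 does not apply)
  nunpune → nunfune   [unconditioned shift]
  nunfune → numfune   [nasal place assimilation]
  giving Wigore numfune.
The regular Wigore reflex would be 'numfune', but the attested form is 'numfuni'. The correspondence is irregular, so they are not cognates (the Wigore form has a different source).

no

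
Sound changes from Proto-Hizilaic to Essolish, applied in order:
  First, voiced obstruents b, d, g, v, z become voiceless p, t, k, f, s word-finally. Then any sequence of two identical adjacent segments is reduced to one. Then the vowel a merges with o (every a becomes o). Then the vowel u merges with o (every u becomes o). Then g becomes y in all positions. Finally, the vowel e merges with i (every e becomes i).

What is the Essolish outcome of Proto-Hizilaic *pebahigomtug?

pibohiyomtok

Essolish: start from *pebahigomtug.
  rule 1 (final devoicing): pebahigomtug → pebahigomtuk
  rule 2: no change — pebahigomtuk
  rule 3 (vowel merger): pebahigomtuk → pebohigomtuk
  rule 4 (vowel merger): pebohigomtuk → pebohigomtok
  rule 5 (unconditioned shift): pebohigomtok → pebohiyomtok
  rule 6 (vowel merger): pebohiyomtok → pibohiyomtok
  ⇒ Essolish pibohiyomtok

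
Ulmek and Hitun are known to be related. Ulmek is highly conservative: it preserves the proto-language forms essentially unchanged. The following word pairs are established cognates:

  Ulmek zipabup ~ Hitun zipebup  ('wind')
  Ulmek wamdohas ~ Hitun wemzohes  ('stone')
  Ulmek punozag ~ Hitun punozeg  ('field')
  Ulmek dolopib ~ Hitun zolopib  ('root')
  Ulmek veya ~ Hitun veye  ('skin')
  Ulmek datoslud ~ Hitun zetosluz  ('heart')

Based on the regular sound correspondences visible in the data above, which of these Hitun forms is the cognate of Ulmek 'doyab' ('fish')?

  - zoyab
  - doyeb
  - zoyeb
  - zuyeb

dolopib ~ zolopib — Ulmek d corresponds to Hitun z word-initially before a back vowel.
zipabup ~ zipebup — Ulmek a corresponds to Hitun e after a consonant, before a labial obstruent.
Applying these to Ulmek 'doyab':
  doyab → zoyab   (d→z word-initially before a back vowel)
  zoyab → zoyeb   (a→e after a consonant, before a labial obstruent)
So the Hitun cognate is 'zoyeb'.

zoyeb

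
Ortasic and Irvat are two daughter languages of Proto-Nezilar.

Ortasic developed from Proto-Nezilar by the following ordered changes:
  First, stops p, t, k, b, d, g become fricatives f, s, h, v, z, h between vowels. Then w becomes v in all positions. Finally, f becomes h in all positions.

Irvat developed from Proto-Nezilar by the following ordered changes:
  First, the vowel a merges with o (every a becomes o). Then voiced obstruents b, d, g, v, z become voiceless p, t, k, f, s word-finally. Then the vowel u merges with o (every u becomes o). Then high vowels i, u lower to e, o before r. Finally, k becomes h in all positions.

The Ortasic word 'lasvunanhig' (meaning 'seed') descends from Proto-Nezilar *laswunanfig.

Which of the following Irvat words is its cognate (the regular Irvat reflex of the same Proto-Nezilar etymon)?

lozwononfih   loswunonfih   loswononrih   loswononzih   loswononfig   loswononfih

loswononfih

Irvat: *laswunanfig > loswunonfig > loswunonfik > loswononfik > loswononfih  (by vowel merger, final devoicing, vowel merger, unconditioned shift)
Only 'loswononfih' matches the regular Irvat development of *laswunanfig.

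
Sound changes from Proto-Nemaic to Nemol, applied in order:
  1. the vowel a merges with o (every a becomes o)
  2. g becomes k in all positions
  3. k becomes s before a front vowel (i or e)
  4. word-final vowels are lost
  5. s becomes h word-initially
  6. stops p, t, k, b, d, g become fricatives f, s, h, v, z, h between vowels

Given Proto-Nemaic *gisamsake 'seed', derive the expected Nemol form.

Nemol: start from *gisamsake.
  rule 1 (vowel merger): gisamsake → gisomsoke
  rule 2 (unconditioned shift): gisomsoke → kisomsoke
  rule 3 (palatalisation): kisomsoke → sisomsose
  rule 4 (apocope): sisomsose → sisomsos
  rule 5 (debuccalisation): sisomsos → hisomsos
  rule 6: no change — hisomsos
  ⇒ Nemol hisomsos

hisomsos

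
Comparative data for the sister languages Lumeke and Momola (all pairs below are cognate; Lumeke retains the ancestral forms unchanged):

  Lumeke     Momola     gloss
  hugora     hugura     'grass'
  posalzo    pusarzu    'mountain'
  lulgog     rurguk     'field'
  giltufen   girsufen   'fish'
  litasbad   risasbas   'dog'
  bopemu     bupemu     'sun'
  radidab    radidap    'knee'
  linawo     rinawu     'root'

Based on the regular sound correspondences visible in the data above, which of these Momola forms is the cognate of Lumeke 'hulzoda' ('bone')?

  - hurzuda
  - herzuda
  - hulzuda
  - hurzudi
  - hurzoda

posalzo ~ pusarzu, lulgog ~ rurguk — Lumeke l corresponds to Momola r after a vowel, before a consonant other than r, m, n, p, b, f, v.
posalzo ~ pusarzu, lulgog ~ rurguk — Lumeke o corresponds to Momola u after a consonant, before a consonant other than r, m, n, p, b, f, v.
Applying these to Lumeke 'hulzoda':
  hulzoda → hurzoda   (l→r after a vowel, before a consonant other than r, m, n, p, b, f, v)
  hurzoda → hurzuda   (o→u after a consonant, before a consonant other than r, m, n, p, b, f, v)
So the Momola cognate is 'hurzuda'.

hurzuda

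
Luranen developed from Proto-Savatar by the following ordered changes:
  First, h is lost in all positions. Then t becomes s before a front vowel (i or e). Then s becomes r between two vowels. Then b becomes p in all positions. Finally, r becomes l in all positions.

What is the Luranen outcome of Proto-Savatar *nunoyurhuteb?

nunoyululep

Luranen: *nunoyurhuteb > nunoyuruteb > nunoyuruseb > nunoyurureb > nunoyururep > nunoyululep  (by h-loss, palatalisation, rhotacism, unconditioned shift, unconditioned shift)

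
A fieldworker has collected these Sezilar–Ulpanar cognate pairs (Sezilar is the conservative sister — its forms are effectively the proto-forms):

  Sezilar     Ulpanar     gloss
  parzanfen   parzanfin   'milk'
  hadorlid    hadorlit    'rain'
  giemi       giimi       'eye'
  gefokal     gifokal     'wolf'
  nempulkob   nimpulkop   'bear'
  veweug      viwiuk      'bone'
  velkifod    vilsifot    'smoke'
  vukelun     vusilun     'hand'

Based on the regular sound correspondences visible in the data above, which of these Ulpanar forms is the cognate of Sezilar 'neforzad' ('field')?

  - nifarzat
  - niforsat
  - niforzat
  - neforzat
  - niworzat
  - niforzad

niforzat

gefokal ~ gifokal — Sezilar e corresponds to Ulpanar i after a consonant, before a labial obstruent.
hadorlid ~ hadorlit, velkifod ~ vilsifot — Sezilar d corresponds to Ulpanar t word-finally.
Applying these to Sezilar 'neforzad':
  neforzad → niforzad   (e→i after a consonant, before a labial obstruent)
  niforzad → niforzat   (d→t word-finally)
So the Ulpanar cognate is 'niforzat'.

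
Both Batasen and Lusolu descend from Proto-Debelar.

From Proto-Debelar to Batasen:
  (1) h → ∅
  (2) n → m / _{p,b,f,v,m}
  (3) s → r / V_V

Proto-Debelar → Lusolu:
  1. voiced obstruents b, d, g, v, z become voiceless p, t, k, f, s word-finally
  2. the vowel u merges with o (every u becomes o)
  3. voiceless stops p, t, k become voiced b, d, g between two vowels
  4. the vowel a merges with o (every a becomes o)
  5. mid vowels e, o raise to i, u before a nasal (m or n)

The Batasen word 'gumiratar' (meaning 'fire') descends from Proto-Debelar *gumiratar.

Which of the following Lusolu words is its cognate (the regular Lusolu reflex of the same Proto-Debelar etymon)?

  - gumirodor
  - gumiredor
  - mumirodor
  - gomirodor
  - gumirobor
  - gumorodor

Lusolu: *gumiratar
  gumiratar (rule 1 does not apply)
  gumiratar → gomiratar   [vowel merger]
  gomiratar → gomiradar   [intervocalic voicing]
  gomiradar → gomirodor   [vowel merger]
  gomirodor → gumirodor   [pre-nasal raising]
  giving Lusolu gumirodor.

gumirodor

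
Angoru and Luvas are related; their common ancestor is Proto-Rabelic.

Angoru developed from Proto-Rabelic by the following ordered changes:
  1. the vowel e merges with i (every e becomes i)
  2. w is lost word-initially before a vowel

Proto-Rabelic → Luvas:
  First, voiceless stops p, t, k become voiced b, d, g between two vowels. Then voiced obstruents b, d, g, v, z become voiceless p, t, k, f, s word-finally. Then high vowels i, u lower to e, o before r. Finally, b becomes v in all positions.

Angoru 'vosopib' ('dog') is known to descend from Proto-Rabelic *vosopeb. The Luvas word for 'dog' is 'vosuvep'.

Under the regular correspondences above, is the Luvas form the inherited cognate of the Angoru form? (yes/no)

no

Derive the expected Luvas reflex of *vosopeb:
Luvas: start from *vosopeb.
  rule 1 (intervocalic voicing): vosopeb → vosobeb
  rule 2 (final devoicing): vosobeb → vosobep
  rule 3: no change — vosobep
  rule 4 (unconditioned shift): vosobep → vosovep
  ⇒ Luvas vosovep
The regular Luvas reflex would be 'vosovep', but the attested form is 'vosuvep'. The correspondence is irregular, so they are not cognates (the Luvas form has a different source).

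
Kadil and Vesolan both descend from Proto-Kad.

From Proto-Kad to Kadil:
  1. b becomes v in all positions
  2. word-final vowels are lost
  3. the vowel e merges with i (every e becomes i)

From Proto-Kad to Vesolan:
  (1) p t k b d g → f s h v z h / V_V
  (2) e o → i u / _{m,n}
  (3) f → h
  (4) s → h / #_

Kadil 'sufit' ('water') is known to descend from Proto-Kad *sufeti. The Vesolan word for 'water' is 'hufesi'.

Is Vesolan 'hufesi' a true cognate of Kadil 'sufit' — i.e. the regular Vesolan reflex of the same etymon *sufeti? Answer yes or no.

no

Derive the expected Vesolan reflex of *sufeti:
Vesolan: start from *sufeti.
  rule 1 (intervocalic lenition): sufeti → sufesi
  rule 2: no change — sufesi
  rule 3 (unconditioned shift): sufesi → suhesi
  rule 4 (debuccalisation): suhesi → huhesi
  ⇒ Vesolan huhesi
The regular Vesolan reflex would be 'huhesi', but the attested form is 'hufesi'. The correspondence is irregular, so they are not cognates (the Vesolan form has a different source).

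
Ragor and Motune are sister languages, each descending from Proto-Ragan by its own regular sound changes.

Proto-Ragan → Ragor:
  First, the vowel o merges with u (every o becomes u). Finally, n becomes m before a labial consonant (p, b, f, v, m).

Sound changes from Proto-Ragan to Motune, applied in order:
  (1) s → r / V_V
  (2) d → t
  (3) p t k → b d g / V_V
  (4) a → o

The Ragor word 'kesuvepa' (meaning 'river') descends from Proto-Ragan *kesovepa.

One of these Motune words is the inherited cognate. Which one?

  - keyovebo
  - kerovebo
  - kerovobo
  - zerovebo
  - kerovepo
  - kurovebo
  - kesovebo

kerovebo

Motune: *kesovepa > kerovepa > keroveba > kerovebo  (by rhotacism, intervocalic voicing, vowel merger)
Only 'kerovebo' matches the regular Motune development of *kesovepa.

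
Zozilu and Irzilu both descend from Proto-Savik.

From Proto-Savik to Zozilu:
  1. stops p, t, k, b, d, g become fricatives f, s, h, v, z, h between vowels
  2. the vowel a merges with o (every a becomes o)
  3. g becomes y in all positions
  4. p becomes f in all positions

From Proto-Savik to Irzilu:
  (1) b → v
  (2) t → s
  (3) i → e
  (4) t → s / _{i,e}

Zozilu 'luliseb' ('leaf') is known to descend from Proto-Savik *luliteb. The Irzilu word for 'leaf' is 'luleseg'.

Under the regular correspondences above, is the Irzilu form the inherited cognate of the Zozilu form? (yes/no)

no

Derive the expected Irzilu reflex of *luliteb:
Irzilu: *luliteb
  luliteb → lulitev   [unconditioned shift]
  lulitev → lulisev   [unconditioned shift]
  lulisev → lulesev   [vowel merger]
  lulesev (rule 4 does not apply)
  giving Irzilu lulesev.
The regular Irzilu reflex would be 'lulesev', but the attested form is 'luleseg'. The correspondence is irregular, so they are not cognates (the Irzilu form has a different source).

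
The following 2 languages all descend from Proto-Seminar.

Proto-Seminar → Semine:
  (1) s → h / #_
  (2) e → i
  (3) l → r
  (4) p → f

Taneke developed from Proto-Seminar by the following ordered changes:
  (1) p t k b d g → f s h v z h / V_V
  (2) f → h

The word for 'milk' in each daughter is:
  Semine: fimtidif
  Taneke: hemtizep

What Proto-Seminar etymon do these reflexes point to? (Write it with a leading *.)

Position 6: Semine has d, Taneke has z. Semine preserves d here (none of its changes turn any other segment into d), so the proto-segment is *d.
Position 7: Semine has i, Taneke has e. Taneke preserves e here (none of its changes turn any other segment into e), so the proto-segment is *e.
Position 8: Semine has f, Taneke has p. Taneke preserves p here (none of its changes turn any other segment into p), so the proto-segment is *p.
This points to *femtidep. Verify forward in each daughter:
Semine: start from *femtidep.
  rule 1: no change — femtidep
  rule 2 (vowel merger): femtidep → fimtidip
  rule 3: no change — fimtidip
  rule 4 (unconditioned shift): fimtidip → fimtidif
  ⇒ Semine fimtidif
Taneke: *femtidep
  femtidep → femtizep   [intervocalic lenition]
  femtizep → hemtizep   [unconditioned shift]
  giving Taneke hemtizep.
*femtidep is the unique common source.

*femtidep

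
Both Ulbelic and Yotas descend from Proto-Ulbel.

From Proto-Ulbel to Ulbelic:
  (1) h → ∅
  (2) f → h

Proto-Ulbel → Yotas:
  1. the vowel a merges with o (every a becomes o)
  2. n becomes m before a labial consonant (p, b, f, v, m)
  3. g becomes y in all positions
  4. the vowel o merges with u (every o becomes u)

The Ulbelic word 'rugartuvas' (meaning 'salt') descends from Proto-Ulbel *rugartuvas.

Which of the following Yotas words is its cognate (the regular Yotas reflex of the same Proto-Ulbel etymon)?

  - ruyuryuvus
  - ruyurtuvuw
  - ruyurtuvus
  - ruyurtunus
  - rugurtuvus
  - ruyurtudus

Yotas: *rugartuvas > rugortuvos > ruyortuvos > ruyurtuvus  (by vowel merger, unconditioned shift, vowel merger)

ruyurtuvus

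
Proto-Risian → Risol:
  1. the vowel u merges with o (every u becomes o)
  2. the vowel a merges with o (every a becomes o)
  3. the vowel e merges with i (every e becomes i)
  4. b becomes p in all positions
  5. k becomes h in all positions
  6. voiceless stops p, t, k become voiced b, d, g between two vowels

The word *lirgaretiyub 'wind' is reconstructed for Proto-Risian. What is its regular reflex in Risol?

lirgoridiyop

Risol: *lirgaretiyub
  lirgaretiyub → lirgaretiyob   [vowel merger]
  lirgaretiyob → lirgoretiyob   [vowel merger]
  lirgoretiyob → lirgoritiyob   [vowel merger]
  lirgoritiyob → lirgoritiyop   [unconditioned shift]
  lirgoritiyop (rule 5 does not apply)
  lirgoritiyop → lirgoridiyop   [intervocalic voicing]
  giving Risol lirgoridiyop.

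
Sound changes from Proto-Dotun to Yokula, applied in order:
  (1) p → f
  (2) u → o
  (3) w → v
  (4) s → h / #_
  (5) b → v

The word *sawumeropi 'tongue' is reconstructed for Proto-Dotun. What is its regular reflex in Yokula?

havomerofi

Yokula: *sawumeropi > sawumerofi > sawomerofi > savomerofi > havomerofi  (by unconditioned shift, vowel merger, unconditioned shift, debuccalisation)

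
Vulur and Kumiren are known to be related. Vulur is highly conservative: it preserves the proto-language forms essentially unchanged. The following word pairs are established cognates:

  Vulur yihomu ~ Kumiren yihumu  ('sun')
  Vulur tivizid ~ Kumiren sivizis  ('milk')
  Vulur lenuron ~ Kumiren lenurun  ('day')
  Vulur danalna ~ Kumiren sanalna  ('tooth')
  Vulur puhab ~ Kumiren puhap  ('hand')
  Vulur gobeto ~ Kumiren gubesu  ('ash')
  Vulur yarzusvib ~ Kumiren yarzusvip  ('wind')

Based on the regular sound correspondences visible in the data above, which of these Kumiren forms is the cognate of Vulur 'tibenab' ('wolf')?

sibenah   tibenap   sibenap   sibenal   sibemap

tivizid ~ sivizis — Vulur t corresponds to Kumiren s word-initially before a front vowel.
puhab ~ puhap, yarzusvib ~ yarzusvip — Vulur b corresponds to Kumiren p word-finally.
Applying these to Vulur 'tibenab':
  tibenab → sibenab   (t→s word-initially before a front vowel)
  sibenab → sibenap   (b→p word-finally)
So the Kumiren cognate is 'sibenap'.

sibenap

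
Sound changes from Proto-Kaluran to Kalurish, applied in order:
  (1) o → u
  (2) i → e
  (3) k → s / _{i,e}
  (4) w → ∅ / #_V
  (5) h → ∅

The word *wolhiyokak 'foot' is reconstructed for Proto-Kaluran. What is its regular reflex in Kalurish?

uleyukak

Kalurish: *wolhiyokak
  wolhiyokak → wulhiyukak   [vowel merger]
  wulhiyukak → wulheyukak   [vowel merger]
  wulheyukak (rule 3 does not apply)
  wulheyukak → ulheyukak   [glide loss]
  ulheyukak → uleyukak   [h-loss]
  giving Kalurish uleyukak.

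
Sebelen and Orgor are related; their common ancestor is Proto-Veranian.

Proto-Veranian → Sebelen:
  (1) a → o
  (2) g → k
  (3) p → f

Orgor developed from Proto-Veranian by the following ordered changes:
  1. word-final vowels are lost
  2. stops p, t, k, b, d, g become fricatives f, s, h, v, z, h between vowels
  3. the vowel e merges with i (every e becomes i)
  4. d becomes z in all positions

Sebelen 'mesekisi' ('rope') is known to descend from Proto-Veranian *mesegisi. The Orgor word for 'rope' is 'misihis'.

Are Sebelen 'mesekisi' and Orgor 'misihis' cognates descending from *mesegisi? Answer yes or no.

yes

Derive the expected Orgor reflex of *mesegisi:
Orgor: *mesegisi > mesegis > mesehis > misihis  (by apocope, intervocalic lenition, vowel merger)
Orgor 'misihis' matches the regular reflex exactly, so the pair is cognate.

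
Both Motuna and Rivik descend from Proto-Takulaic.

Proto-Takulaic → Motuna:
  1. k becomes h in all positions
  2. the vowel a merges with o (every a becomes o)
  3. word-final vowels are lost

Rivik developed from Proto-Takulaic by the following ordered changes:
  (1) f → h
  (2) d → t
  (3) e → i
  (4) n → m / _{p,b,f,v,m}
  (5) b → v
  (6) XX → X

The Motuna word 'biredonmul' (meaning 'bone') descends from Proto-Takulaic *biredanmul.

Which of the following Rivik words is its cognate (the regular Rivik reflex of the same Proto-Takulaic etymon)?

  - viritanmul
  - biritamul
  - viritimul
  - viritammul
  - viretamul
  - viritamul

Rivik: start from *biredanmul.
  rule 1: no change — biredanmul
  rule 2 (unconditioned shift): biredanmul → biretanmul
  rule 3 (vowel merger): biretanmul → biritanmul
  rule 4 (nasal place assimilation): biritanmul → biritammul
  rule 5 (unconditioned shift): biritammul → viritammul
  rule 6 (degemination): viritammul → viritamul
  ⇒ Rivik viritamul

viritamul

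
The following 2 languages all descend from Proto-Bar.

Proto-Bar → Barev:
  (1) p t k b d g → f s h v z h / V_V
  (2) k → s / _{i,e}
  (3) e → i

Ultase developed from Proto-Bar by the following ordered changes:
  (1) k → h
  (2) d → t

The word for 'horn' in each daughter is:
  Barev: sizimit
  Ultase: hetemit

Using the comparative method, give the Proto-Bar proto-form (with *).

*kedemit

Position 4: Barev has i, Ultase has e. Ultase preserves e here (none of its changes turn any other segment into e), so the proto-segment is *e.
Position 2: Barev has i, Ultase has e. Ultase preserves e here (none of its changes turn any other segment into e), so the proto-segment is *e.
Verify the candidate proto-form against each daughter:
Barev: *kedemit > kezemit > sezemit > sizimit  (by intervocalic lenition, palatalisation, vowel merger)
Ultase: start from *kedemit.
  rule 1 (unconditioned shift): kedemit → hedemit
  rule 2 (unconditioned shift): hedemit → hetemit
  ⇒ Ultase hetemit
No other proto-form is consistent with every reflex, so the reconstruction is *kedemit.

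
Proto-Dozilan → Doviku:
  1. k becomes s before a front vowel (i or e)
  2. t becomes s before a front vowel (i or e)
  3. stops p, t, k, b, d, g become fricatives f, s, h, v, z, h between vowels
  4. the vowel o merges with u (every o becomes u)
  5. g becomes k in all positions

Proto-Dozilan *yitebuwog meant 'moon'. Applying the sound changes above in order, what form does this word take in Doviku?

yisevuwuk

Doviku: *yitebuwog
  yitebuwog (rule 1 does not apply)
  yitebuwog → yisebuwog   [palatalisation]
  yisebuwog → yisevuwog   [intervocalic lenition]
  yisevuwog → yisevuwug   [vowel merger]
  yisevuwug → yisevuwuk   [unconditioned shift]
  giving Doviku yisevuwuk.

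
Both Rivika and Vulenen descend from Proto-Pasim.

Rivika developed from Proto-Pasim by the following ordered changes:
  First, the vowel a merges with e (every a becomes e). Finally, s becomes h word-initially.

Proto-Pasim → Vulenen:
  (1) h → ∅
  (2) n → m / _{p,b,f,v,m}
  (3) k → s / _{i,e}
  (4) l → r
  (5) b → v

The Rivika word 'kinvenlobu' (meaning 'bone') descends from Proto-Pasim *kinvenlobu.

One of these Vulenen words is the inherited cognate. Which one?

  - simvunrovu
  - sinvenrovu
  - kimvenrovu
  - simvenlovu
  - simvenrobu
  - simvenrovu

Vulenen: start from *kinvenlobu.
  rule 1: no change — kinvenlobu
  rule 2 (nasal place assimilation): kinvenlobu → kimvenlobu
  rule 3 (palatalisation): kimvenlobu → simvenlobu
  rule 4 (unconditioned shift): simvenlobu → simvenrobu
  rule 5 (unconditioned shift): simvenrobu → simvenrovu
  ⇒ Vulenen simvenrovu
The other candidates each miss or misapply at least one Vulenen change.

simvenrovu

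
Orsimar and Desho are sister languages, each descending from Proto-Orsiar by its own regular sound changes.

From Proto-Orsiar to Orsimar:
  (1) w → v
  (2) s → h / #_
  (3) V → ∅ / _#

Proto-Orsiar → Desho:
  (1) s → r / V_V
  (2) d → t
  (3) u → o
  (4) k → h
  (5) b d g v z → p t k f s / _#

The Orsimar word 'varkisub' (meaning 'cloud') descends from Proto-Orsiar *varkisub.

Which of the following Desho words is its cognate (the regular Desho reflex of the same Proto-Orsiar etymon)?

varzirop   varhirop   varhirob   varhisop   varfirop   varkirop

Desho: *varkisub > varkirub > varkirob > varhirob > varhirop  (by rhotacism, vowel merger, unconditioned shift, final devoicing)
The other candidates each miss or misapply at least one Desho change.

varhirop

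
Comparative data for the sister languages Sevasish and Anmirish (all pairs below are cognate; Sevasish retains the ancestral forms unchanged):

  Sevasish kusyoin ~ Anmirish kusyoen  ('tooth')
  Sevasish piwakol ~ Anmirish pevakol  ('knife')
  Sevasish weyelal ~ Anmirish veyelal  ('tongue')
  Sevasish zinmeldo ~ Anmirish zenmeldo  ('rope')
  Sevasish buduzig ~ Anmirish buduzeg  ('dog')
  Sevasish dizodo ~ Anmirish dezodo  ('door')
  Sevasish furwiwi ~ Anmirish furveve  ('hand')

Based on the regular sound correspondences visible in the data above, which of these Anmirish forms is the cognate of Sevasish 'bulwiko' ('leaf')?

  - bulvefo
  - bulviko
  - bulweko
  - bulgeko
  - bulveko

furwiwi ~ furveve — Sevasish w corresponds to Anmirish v after a consonant, before a front vowel.
piwakol ~ pevakol, buduzig ~ buduzeg — Sevasish i corresponds to Anmirish e after a consonant, before a consonant other than r, m, n, p, b, f, v.
Applying these to Sevasish 'bulwiko':
  bulwiko → bulviko   (w→v after a consonant, before a front vowel)
  bulviko → bulveko   (i→e after a consonant, before a consonant other than r, m, n, p, b, f, v)
So the Anmirish cognate is 'bulveko'.

bulveko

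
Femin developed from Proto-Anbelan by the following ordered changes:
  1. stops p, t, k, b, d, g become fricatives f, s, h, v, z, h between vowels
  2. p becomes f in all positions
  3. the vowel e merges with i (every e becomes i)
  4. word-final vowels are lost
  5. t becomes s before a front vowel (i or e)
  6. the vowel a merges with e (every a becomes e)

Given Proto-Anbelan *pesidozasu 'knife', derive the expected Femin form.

Femin: *pesidozasu > pesizozasu > fesizozasu > fisizozasu > fisizozas > fisizozes  (by intervocalic lenition, unconditioned shift, vowel merger, apocope, vowel merger)

fisizozes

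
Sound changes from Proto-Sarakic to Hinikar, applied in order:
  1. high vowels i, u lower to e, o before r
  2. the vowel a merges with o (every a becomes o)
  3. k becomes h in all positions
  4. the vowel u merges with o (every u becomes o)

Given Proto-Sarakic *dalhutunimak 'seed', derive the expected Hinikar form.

Hinikar: *dalhutunimak
  dalhutunimak (rule 1 does not apply)
  dalhutunimak → dolhutunimok   [vowel merger]
  dolhutunimok → dolhutunimoh   [unconditioned shift]
  dolhutunimoh → dolhotonimoh   [vowel merger]
  giving Hinikar dolhotonimoh.

dolhotonimoh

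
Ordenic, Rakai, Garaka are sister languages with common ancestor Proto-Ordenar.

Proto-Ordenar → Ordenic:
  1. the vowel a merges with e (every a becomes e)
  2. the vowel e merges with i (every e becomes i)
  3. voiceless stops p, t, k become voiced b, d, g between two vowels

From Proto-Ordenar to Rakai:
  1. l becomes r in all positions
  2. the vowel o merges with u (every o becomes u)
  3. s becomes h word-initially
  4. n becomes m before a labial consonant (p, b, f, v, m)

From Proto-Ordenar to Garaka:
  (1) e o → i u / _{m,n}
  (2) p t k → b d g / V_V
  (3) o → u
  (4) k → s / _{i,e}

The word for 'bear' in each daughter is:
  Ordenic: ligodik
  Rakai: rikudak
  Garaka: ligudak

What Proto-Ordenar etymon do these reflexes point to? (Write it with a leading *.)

*likodak

Position 3: Ordenic has g, Rakai has k, Garaka has g. Rakai preserves k here (none of its changes turn any other segment into k), so the proto-segment is *k.
Position 1: Ordenic has l, Rakai has r, Garaka has l. Ordenic preserves l here (none of its changes turn any other segment into l), so the proto-segment is *l.
Verify the candidate proto-form against each daughter:
Ordenic: *likodak > likodek > likodik > ligodik  (by vowel merger, vowel merger, intervocalic voicing)
Rakai: start from *likodak.
  rule 1 (unconditioned shift): likodak → rikodak
  rule 2 (vowel merger): rikodak → rikudak
  rule 3: no change — rikudak
  rule 4: no change — rikudak
  ⇒ Rakai rikudak
Garaka: *likodak > ligodak > ligudak  (by intervocalic voicing, vowel merger)
Only *likodak yields all of Ordenic ligodik, Rakai rikudak, Garaka ligudak.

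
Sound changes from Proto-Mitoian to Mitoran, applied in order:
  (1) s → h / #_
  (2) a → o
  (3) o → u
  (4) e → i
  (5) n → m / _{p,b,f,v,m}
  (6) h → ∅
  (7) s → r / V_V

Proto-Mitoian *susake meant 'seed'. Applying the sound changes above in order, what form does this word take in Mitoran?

uruki

Mitoran: *susake > husake > husoke > husuke > husuki > usuki > uruki  (by debuccalisation, vowel merger, vowel merger, vowel merger, h-loss, rhotacism)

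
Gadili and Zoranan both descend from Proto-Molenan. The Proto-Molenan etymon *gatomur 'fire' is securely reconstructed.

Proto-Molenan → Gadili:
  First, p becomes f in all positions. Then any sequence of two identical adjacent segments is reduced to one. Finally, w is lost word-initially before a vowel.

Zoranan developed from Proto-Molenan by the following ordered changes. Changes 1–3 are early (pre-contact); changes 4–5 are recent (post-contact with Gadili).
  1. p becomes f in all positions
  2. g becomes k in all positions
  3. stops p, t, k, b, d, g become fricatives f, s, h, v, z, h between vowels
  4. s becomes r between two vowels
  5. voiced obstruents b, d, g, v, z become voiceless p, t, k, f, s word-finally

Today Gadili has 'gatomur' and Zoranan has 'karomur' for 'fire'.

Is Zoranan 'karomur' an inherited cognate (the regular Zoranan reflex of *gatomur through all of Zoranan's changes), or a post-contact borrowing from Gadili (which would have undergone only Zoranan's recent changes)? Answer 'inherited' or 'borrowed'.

If inherited, *gatomur would pass through all of Zoranan's changes:
Zoranan: start from *gatomur.
  rule 1: no change — gatomur
  rule 2 (unconditioned shift): gatomur → katomur
  rule 3 (intervocalic lenition): katomur → kasomur
  rule 4 (rhotacism): kasomur → karomur
  rule 5: no change — karomur
  ⇒ Zoranan karomur
If borrowed from Gadili 'gatomur' after the early changes, it would undergo only the recent ones:
  rule 4 (rhotacism): no change (gatomur)
  rule 5 (final devoicing): no change (gatomur)
  ⇒ as a loan: gatomur
Zoranan 'karomur' matches the inherited outcome exactly, so it is an inherited cognate, not a loan.

inherited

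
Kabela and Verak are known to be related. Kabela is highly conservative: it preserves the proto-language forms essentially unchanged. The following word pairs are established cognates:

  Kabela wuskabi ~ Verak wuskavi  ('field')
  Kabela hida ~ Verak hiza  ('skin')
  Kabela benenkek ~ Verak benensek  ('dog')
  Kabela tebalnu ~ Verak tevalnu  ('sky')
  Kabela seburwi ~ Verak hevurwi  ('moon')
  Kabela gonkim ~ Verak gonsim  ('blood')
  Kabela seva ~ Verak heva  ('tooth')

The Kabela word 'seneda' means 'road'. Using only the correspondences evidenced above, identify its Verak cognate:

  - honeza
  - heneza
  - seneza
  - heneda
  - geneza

heneza

seburwi ~ hevurwi, seva ~ heva — Kabela s corresponds to Verak h word-initially before a front vowel.
hida ~ hiza — Kabela d corresponds to Verak z between vowels (before a back vowel).
Applying these to Kabela 'seneda':
  seneda → heneda   (s→h word-initially before a front vowel)
  heneda → heneza   (d→z between vowels (before a back vowel))
So the Verak cognate is 'heneza'.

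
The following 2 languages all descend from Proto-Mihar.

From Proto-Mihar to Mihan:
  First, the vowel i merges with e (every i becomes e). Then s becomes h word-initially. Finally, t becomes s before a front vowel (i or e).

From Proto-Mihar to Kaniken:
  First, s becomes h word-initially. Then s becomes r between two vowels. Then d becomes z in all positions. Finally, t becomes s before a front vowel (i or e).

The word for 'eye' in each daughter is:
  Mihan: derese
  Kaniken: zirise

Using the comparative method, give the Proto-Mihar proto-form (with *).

Position 1: Mihan has d, Kaniken has z. Mihan preserves d here (none of its changes turn any other segment into d), so the proto-segment is *d.
Position 5: Mihan has s, Kaniken has s. Taking the neighbouring segments as reconstructed: Mihan s could go back to *t or *s; Kaniken s can only go back to *t — the one source consistent with every daughter is *t.
Position 4: Mihan has e, Kaniken has i. Kaniken preserves i here (none of its changes turn any other segment into i), so the proto-segment is *i.
Continuing position by position gives *dirite; check it forward:
Mihan: start from *dirite.
  rule 1 (vowel merger): dirite → derete
  rule 2: no change — derete
  rule 3 (palatalisation): derete → derese
  ⇒ Mihan derese
Kaniken: *dirite
  dirite (rule 1 does not apply)
  dirite (rule 2 does not apply)
  dirite → zirite   [unconditioned shift]
  zirite → zirise   [palatalisation]
  giving Kaniken zirise.
*dirite is the unique common source.

*dirite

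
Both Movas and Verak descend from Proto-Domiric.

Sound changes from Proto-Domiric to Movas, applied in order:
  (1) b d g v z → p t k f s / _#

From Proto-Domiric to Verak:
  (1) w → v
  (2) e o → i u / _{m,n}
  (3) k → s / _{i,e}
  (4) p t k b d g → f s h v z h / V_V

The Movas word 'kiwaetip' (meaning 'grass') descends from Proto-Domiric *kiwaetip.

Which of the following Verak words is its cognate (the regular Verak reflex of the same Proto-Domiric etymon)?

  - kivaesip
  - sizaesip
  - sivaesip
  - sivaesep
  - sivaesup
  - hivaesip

sivaesip

Verak: *kiwaetip > kivaetip > sivaetip > sivaesip  (by unconditioned shift, palatalisation, intervocalic lenition)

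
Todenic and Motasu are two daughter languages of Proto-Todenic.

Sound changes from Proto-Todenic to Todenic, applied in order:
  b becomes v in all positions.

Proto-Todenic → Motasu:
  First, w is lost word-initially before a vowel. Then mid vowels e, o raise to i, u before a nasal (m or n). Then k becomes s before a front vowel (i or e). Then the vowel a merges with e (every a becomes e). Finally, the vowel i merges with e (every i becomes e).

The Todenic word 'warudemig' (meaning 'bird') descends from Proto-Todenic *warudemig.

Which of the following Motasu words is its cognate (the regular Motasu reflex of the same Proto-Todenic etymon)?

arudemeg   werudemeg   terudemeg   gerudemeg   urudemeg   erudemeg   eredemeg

erudemeg

Motasu: *warudemig
  warudemig → arudemig   [glide loss]
  arudemig → arudimig   [pre-nasal raising]
  arudimig (rule 3 does not apply)
  arudimig → erudimig   [vowel merger]
  erudimig → erudemeg   [vowel merger]
  giving Motasu erudemeg.
Among the options, 'erudemeg' alone shows every Motasu change applied in order.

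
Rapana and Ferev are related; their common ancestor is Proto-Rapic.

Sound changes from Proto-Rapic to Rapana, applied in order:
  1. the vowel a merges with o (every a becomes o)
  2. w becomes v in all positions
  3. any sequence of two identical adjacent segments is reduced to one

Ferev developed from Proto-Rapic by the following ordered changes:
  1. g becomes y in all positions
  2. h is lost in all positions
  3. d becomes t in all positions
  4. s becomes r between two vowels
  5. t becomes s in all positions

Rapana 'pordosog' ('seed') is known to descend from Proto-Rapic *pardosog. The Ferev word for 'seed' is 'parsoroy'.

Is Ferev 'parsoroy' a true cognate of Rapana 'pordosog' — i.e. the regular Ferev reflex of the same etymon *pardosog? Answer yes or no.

yes

Derive the expected Ferev reflex of *pardosog:
Ferev: start from *pardosog.
  rule 1 (unconditioned shift): pardosog → pardosoy
  rule 2: no change — pardosoy
  rule 3 (unconditioned shift): pardosoy → partosoy
  rule 4 (rhotacism): partosoy → partoroy
  rule 5 (unconditioned shift): partoroy → parsoroy
  ⇒ Ferev parsoroy
Ferev 'parsoroy' matches the regular reflex exactly, so the pair is cognate.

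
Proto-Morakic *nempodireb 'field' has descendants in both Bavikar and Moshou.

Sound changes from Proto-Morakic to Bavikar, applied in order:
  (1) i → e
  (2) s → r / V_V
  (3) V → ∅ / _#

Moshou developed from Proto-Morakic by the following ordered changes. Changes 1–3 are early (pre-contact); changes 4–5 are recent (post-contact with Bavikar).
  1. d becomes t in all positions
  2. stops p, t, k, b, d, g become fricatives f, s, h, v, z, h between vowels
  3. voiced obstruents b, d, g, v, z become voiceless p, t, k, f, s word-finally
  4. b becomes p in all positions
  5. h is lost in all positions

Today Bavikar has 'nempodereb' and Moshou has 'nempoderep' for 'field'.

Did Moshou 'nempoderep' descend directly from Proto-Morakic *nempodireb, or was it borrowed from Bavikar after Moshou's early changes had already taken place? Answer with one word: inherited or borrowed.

If inherited, *nempodireb would pass through all of Moshou's changes:
Moshou: start from *nempodireb.
  rule 1 (unconditioned shift): nempodireb → nempotireb
  rule 2 (intervocalic lenition): nempotireb → nemposireb
  rule 3 (final devoicing): nemposireb → nemposirep
  rule 4: no change — nemposirep
  rule 5: no change — nemposirep
  ⇒ Moshou nemposirep
If borrowed from Bavikar 'nempodereb' after the early changes, it would undergo only the recent ones:
  rule 4 (unconditioned shift): nempodereb → nempoderep
  rule 5 (h-loss): no change (nempoderep)
  ⇒ as a loan: nempoderep
Moshou 'nempoderep' matches the loan outcome 'nempoderep', not the inherited 'nemposirep' — it skipped the early Moshou changes, so it was borrowed from Bavikar.

borrowed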